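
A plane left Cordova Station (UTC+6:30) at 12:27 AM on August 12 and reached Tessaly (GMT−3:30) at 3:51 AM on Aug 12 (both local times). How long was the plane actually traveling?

Departure in UTC: 12:27 AM − 6:30 = 5:57 PM on Aug 11.
Arrival in UTC: 3:51 AM + 3:30 = 7:21 AM on Aug 12.
Elapsed = 7:21 AM − 5:57 PM (+1 day) = 13 hours 24 minutes.

13 hours 24 minutes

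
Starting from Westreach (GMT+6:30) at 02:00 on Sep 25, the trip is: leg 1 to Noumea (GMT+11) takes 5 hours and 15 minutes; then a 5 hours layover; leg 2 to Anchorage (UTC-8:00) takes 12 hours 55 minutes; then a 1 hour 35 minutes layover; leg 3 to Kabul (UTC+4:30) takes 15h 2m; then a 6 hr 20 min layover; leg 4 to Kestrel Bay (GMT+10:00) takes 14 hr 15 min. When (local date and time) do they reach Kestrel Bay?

17:52 on September 27

Convert departure to UTC: 02:00 − 6:30 = 19:30 UTC on Sep 24.
Add 5 hours 15 minutes leg 1 → 00:45 UTC (Sep 25).
Add 5 hours layover in Noumea → 05:45 UTC.
Add 12 hours 55 minutes leg 2 → 18:40 UTC.
Add 1 hour and 35 minutes layover in Anchorage → 20:15 UTC.
Add 15 hours and 2 minutes leg 3 → 11:17 UTC (Sep 26).
Add 6 hours 20 minutes layover in Kabul → 17:37 UTC.
Add 14 hours 15 minutes leg 4 → 07:52 UTC (Sep 27).
Kestrel Bay is UTC+10:00, so local arrival = 07:52 + 10:00 = 17:52 on Sep 27.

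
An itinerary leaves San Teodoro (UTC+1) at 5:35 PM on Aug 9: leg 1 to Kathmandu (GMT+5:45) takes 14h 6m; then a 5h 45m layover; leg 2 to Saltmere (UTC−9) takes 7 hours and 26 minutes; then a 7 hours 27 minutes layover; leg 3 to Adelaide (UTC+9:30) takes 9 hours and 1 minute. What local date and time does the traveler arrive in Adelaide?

9:50 PM on Aug 11

Convert departure to UTC: 5:35 PM − 1:00 = 4:35 PM UTC on Aug 9.
Add 14 hours and 6 minutes leg 1 → 6:41 AM UTC (Aug 10).
Add 5 hours 45 minutes layover in Kathmandu → 12:26 PM UTC.
Add 7 hours 26 minutes leg 2 → 7:52 PM UTC.
Add 7 hours and 27 minutes layover in Saltmere → 3:19 AM UTC (Aug 11).
Add 9 hours 1 minute leg 3 → 12:20 PM UTC.
Adelaide is UTC+9:30, so local arrival = 12:20 PM + 9:30 = 9:50 PM on Aug 11.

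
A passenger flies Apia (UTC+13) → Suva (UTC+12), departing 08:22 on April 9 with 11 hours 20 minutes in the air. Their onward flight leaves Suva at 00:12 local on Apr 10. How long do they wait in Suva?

5 hours 30 minutes

Convert departure to UTC: 08:22 − 13:00 = 19:22 UTC on Apr 8.
Add 11 hours and 20 minutes flight time → 06:42 UTC (Apr 9).
Suva is UTC+12:00, so local arrival = 06:42 + 12:00 = 18:42 on Apr 9.
Layover = 00:12 − 18:42 (+1 day) = 5 hours 30 minutes.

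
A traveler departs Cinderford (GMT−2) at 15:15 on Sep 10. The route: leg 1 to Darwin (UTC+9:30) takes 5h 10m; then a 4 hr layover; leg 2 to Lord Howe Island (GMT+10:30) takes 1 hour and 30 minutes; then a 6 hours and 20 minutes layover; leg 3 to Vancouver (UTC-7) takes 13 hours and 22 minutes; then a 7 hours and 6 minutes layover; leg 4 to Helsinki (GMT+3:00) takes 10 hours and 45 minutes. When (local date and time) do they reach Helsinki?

20:28 on September 12

Convert departure to UTC: 15:15 + 2:00 = 17:15 UTC on Sep 10.
Add 5 hours 10 minutes leg 1 → 22:25 UTC.
Add 4 hours layover in Darwin → 02:25 UTC (Sep 11).
Add 1 hour 30 minutes leg 2 → 03:55 UTC.
Add 6 hours and 20 minutes layover in Lord Howe Island → 10:15 UTC.
Add 13 hours and 22 minutes leg 3 → 23:37 UTC.
Add 7 hours and 6 minutes layover in Vancouver → 06:43 UTC (Sep 12).
Add 10 hours 45 minutes leg 4 → 17:28 UTC.
Helsinki is UTC+3:00, so local arrival = 17:28 + 3:00 = 20:28 on Sep 12.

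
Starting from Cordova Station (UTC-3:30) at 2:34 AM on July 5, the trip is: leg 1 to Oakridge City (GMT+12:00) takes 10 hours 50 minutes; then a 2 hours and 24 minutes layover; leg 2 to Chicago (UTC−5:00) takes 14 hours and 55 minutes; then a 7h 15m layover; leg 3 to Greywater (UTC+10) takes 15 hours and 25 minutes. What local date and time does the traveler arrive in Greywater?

Convert departure to UTC: 2:34 AM + 3:30 = 6:04 AM UTC on Jul 5.
Add 10 hours and 50 minutes leg 1 → 4:54 PM UTC.
Add 2 hours and 24 minutes layover in Oakridge City → 7:18 PM UTC.
Add 14 hours 55 minutes leg 2 → 10:13 AM UTC (Jul 6).
Add 7 hours 15 minutes layover in Chicago → 5:28 PM UTC.
Add 15 hours and 25 minutes leg 3 → 8:53 AM UTC (Jul 7).
Greywater is UTC+10:00, so local arrival = 8:53 AM + 10:00 = 6:53 PM on Jul 7.

6:53 PM on July 7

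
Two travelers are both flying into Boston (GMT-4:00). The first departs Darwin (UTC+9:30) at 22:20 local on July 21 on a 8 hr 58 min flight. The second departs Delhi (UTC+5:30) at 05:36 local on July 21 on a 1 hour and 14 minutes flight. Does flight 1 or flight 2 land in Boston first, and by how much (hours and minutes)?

the second, by 20 hours 28 minutes

Flight 1 in UTC: 22:20 − 9:30 = 12:50 on Jul 21.
+8 hours 58 minutes → arrive 21:48 UTC on Jul 21.
Flight 2 in UTC: 05:36 − 5:30 = 00:06 on Jul 21.
+1 hour and 14 minutes → arrive 01:20 UTC on Jul 21.
Flight 2 lands earlier by 20 hours 28 minutes.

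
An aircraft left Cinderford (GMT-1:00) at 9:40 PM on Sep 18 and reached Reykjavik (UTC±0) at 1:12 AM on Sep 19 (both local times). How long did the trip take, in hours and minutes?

2 hours 32 minutes

Departure in UTC: 9:40 PM + 1:00 = 10:40 PM on Sep 18.
Arrival is already UTC: 1:12 AM on Sep 19.
Elapsed = 1:12 AM − 10:40 PM (+1 day) = 2 hours 32 minutes.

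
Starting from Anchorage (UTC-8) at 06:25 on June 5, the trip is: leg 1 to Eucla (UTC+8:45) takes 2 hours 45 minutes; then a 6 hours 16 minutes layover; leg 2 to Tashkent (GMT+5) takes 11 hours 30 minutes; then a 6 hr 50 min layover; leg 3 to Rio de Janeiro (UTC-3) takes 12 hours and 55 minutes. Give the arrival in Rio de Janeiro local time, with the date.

03:41 on June 7

Convert departure to UTC: 06:25 + 8:00 = 14:25 UTC on Jun 5.
Add 2 hours and 45 minutes leg 1 → 17:10 UTC.
Add 6 hours 16 minutes layover in Eucla → 23:26 UTC.
Add 11 hours and 30 minutes leg 2 → 10:56 UTC (Jun 6).
Add 6 hours and 50 minutes layover in Tashkent → 17:46 UTC.
Add 12 hours 55 minutes leg 3 → 06:41 UTC (Jun 7).
Rio de Janeiro is UTC−3:00, so local arrival = 06:41 − 3:00 = 03:41 on Jun 7.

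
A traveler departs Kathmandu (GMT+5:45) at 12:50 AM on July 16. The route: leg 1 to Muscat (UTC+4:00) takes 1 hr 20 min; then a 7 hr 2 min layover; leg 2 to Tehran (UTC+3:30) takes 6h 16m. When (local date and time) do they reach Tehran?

1:13 PM on July 16

Convert departure to UTC: 12:50 AM − 5:45 = 7:05 PM UTC on Jul 15.
Add 1 hour and 20 minutes leg 1 → 8:25 PM UTC.
Add 7 hours 2 minutes layover in Muscat → 3:27 AM UTC (Jul 16).
Add 6 hours and 16 minutes leg 2 → 9:43 AM UTC.
Tehran is UTC+3:30, so local arrival = 9:43 AM + 3:30 = 1:13 PM on Jul 16.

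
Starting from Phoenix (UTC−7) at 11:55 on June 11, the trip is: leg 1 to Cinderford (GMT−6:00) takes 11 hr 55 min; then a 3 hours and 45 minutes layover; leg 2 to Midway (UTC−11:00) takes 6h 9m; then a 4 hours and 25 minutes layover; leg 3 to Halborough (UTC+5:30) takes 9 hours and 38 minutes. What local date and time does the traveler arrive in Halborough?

12:17 on June 13

Convert departure to UTC: 11:55 + 7:00 = 18:55 UTC on Jun 11.
Add 11 hours 55 minutes leg 1 → 06:50 UTC (Jun 12).
Add 3 hours 45 minutes layover in Cinderford → 10:35 UTC.
Add 6 hours 9 minutes leg 2 → 16:44 UTC.
Add 4 hours 25 minutes layover in Midway → 21:09 UTC.
Add 9 hours 38 minutes leg 3 → 06:47 UTC (Jun 13).
Halborough is UTC+5:30, so local arrival = 06:47 + 5:30 = 12:17 on Jun 13.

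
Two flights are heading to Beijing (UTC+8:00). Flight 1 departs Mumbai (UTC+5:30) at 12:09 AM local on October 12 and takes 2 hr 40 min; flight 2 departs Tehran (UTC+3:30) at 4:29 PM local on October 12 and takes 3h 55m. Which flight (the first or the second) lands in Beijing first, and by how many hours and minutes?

Flight 1 in UTC: 12:09 AM − 5:30 = 6:39 PM on Oct 11.
+2 hours and 40 minutes → arrive 9:19 PM UTC on Oct 11.
Flight 2 in UTC: 4:29 PM − 3:30 = 12:59 PM on Oct 12.
+3 hours 55 minutes → arrive 4:54 PM UTC on Oct 12.
Flight 1 lands earlier by 19 hours 35 minutes.

the first, by 19 hours 35 minutes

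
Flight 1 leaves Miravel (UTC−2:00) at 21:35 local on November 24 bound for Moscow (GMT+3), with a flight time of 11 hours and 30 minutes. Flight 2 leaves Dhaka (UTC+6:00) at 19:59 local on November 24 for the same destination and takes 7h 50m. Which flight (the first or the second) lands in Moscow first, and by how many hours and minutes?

Flight 1 in UTC: 21:35 + 2:00 = 23:35 on Nov 24.
+11 hours and 30 minutes → arrive 11:05 UTC on Nov 25.
Flight 2 in UTC: 19:59 − 6:00 = 13:59 on Nov 24.
+7 hours 50 minutes → arrive 21:49 UTC on Nov 24.
Flight 2 lands earlier by 13 hours 16 minutes.

the second, by 13 hours 16 minutes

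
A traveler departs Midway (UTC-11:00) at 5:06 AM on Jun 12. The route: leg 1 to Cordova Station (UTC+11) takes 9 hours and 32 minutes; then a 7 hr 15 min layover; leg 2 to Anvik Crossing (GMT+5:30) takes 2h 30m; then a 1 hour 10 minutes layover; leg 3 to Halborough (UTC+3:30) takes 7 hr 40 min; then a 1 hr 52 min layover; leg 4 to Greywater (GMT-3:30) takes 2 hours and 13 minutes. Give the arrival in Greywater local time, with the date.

8:48 PM on June 13

Convert departure to UTC: 5:06 AM + 11:00 = 4:06 PM UTC on Jun 12.
Add 9 hours and 32 minutes leg 1 → 1:38 AM UTC (Jun 13).
Add 7 hours and 15 minutes layover in Cordova Station → 8:53 AM UTC.
Add 2 hours and 30 minutes leg 2 → 11:23 AM UTC.
Add 1 hour and 10 minutes layover in Anvik Crossing → 12:33 PM UTC.
Add 7 hours and 40 minutes leg 3 → 8:13 PM UTC.
Add 1 hour 52 minutes layover in Halborough → 10:05 PM UTC.
Add 2 hours 13 minutes leg 4 → 12:18 AM UTC (Jun 14).
Greywater is UTC−3:30, so local arrival = 12:18 AM − 3:30 = 8:48 PM on Jun 13.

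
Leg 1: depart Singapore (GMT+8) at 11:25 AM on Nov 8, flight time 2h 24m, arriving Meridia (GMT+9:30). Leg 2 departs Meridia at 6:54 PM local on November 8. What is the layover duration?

Convert departure to UTC: 11:25 AM − 8:00 = 3:25 AM UTC on Nov 8.
Add 2 hours 24 minutes flight time → 5:49 AM UTC.
Meridia is UTC+9:30, so local arrival = 5:49 AM + 9:30 = 3:19 PM on Nov 8.
Layover = 6:54 PM − 3:19 PM = 3 hours 35 minutes.

3 hours 35 minutes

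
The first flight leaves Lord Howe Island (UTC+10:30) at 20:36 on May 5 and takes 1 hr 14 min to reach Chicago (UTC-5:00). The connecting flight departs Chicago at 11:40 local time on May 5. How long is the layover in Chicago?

Convert departure to UTC: 20:36 − 10:30 = 10:06 UTC on May 5.
Add 1 hour and 14 minutes flight time → 11:20 UTC.
Chicago is UTC−5:00, so local arrival = 11:20 − 5:00 = 06:20 on May 5.
Layover = 11:40 − 06:20 = 5 hours 20 minutes.

5 hours 20 minutes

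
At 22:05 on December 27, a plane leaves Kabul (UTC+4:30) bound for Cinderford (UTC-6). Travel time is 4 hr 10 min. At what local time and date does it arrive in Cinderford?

15:45 on December 27

Convert departure to UTC: 22:05 − 4:30 = 17:35 UTC on Dec 27.
Add 4 hours and 10 minutes travel time → 21:45 UTC.
Cinderford is UTC−6:00, so local arrival = 21:45 − 6:00 = 15:45 on Dec 27.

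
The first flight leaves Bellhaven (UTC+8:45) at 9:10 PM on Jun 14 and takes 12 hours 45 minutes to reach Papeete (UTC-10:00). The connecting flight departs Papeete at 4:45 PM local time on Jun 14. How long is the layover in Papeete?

1 hour 35 minutes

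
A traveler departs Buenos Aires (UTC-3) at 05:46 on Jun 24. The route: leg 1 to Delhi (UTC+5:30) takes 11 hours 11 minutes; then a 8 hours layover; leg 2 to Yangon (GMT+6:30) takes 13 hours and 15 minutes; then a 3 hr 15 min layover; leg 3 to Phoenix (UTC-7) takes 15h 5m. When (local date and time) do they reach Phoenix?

04:32 on June 26

Convert departure to UTC: 05:46 + 3:00 = 08:46 UTC on Jun 24.
Add 11 hours 11 minutes leg 1 → 19:57 UTC.
Add 8 hours layover in Delhi → 03:57 UTC (Jun 25).
Add 13 hours 15 minutes leg 2 → 17:12 UTC.
Add 3 hours 15 minutes layover in Yangon → 20:27 UTC.
Add 15 hours and 5 minutes leg 3 → 11:32 UTC (Jun 26).
Phoenix is UTC−7:00, so local arrival = 11:32 − 7:00 = 04:32 on Jun 26.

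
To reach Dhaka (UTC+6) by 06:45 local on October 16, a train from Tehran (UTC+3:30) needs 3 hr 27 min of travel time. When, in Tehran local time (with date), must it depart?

00:48 on October 16

Target arrival in UTC: 06:45 − 6:00 = 00:45 on Oct 16.
Subtract 3 hours 27 minutes → departure 21:18 UTC on Oct 15.
Tehran is UTC+3:30: 21:18 + 3:30 = 00:48 on Oct 16.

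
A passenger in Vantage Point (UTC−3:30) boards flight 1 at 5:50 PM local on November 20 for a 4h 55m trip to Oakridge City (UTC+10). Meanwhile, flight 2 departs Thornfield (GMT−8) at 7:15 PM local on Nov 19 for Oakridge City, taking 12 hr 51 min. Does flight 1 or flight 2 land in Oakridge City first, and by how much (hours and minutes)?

Flight 1 in UTC: 5:50 PM + 3:30 = 9:20 PM on Nov 20.
+4 hours and 55 minutes → arrive 2:15 AM UTC on Nov 21.
Flight 2 in UTC: 7:15 PM + 8:00 = 3:15 AM on Nov 20.
+12 hours and 51 minutes → arrive 4:06 PM UTC on Nov 20.
Flight 2 lands earlier by 10 hours 9 minutes.

the second, by 10 hours 9 minutes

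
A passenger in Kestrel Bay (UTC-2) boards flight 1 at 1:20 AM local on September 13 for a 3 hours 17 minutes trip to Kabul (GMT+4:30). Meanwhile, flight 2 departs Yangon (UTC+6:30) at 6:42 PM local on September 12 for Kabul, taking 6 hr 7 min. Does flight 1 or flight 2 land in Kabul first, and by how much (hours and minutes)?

the second, by 12 hours 18 minutes

Flight 1 in UTC: 1:20 AM + 2:00 = 3:20 AM on Sep 13.
+3 hours 17 minutes → arrive 6:37 AM UTC on Sep 13.
Flight 2 in UTC: 6:42 PM − 6:30 = 12:12 PM on Sep 12.
+6 hours and 7 minutes → arrive 6:19 PM UTC on Sep 12.
Flight 2 lands earlier by 12 hours 18 minutes.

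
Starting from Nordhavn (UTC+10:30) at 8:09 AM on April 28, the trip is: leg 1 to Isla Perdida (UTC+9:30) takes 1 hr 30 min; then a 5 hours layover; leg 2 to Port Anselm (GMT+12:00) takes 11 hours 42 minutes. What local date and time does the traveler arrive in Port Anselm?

Convert departure to UTC: 8:09 AM − 10:30 = 9:39 PM UTC on Apr 27.
Add 1 hour 30 minutes leg 1 → 11:09 PM UTC.
Add 5 hours layover in Isla Perdida → 4:09 AM UTC (Apr 28).
Add 11 hours 42 minutes leg 2 → 3:51 PM UTC.
Port Anselm is UTC+12:00, so local arrival = 3:51 PM + 12:00 = 3:51 AM on Apr 29.

3:51 AM on April 29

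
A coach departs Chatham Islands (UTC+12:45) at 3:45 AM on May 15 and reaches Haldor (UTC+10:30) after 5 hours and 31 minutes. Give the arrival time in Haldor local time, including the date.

7:01 AM on May 15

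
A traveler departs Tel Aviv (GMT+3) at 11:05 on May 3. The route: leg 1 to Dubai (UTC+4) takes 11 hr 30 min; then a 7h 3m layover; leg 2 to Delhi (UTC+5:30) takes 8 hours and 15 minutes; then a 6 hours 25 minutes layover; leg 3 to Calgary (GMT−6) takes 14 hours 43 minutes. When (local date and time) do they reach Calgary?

Convert departure to UTC: 11:05 − 3:00 = 08:05 UTC on May 3.
Add 11 hours and 30 minutes leg 1 → 19:35 UTC.
Add 7 hours and 3 minutes layover in Dubai → 02:38 UTC (May 4).
Add 8 hours and 15 minutes leg 2 → 10:53 UTC.
Add 6 hours 25 minutes layover in Delhi → 17:18 UTC.
Add 14 hours and 43 minutes leg 3 → 08:01 UTC (May 5).
Calgary is UTC−6:00, so local arrival = 08:01 − 6:00 = 02:01 on May 5.

02:01 on May 5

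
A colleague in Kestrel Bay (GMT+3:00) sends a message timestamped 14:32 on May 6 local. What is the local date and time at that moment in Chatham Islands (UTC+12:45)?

Chatham Islands is 9:45 ahead of Kestrel Bay.
Shift by the zone difference: 14:32 + 9:45 = 00:17 on May 7 in Chatham Islands.

00:17 on May 7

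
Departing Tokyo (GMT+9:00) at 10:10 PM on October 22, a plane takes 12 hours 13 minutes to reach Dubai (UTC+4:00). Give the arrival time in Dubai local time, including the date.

Convert departure to UTC: 10:10 PM − 9:00 = 1:10 PM UTC on Oct 22.
Add 12 hours 13 minutes travel time → 1:23 AM UTC (Oct 23).
Dubai is UTC+4:00, so local arrival = 1:23 AM + 4:00 = 5:23 AM on Oct 23.

5:23 AM on October 23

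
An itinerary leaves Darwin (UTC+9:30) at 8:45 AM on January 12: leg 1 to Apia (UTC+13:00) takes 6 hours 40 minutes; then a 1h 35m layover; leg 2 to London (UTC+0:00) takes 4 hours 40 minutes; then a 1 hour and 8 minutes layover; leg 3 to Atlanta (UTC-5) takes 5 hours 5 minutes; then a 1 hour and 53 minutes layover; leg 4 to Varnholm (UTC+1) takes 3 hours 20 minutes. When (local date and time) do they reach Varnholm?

12:36 AM on Jan 13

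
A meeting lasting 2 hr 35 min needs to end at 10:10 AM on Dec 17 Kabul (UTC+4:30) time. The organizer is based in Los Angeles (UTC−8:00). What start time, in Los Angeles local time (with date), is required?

7:05 PM on Dec 16

Target end time in UTC: 10:10 AM − 4:30 = 5:40 AM on Dec 17.
Subtract 2 hours 35 minutes → start 3:05 AM UTC on Dec 17.
Los Angeles is UTC−8:00: 3:05 AM − 8:00 = 7:05 PM on Dec 16.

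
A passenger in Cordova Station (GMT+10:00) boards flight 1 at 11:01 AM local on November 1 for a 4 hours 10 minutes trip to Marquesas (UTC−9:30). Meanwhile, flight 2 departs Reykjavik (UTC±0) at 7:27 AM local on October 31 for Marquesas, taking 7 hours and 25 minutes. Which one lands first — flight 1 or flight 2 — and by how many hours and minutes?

Flight 1 in UTC: 11:01 AM − 10:00 = 1:01 AM on Nov 1.
+4 hours 10 minutes → arrive 5:11 AM UTC on Nov 1.
Flight 2 departs at 7:27 AM UTC (Oct 31).
+7 hours and 25 minutes → arrive 2:52 PM UTC on Oct 31.
Flight 2 lands earlier by 14 hours 19 minutes.

the second, by 14 hours 19 minutes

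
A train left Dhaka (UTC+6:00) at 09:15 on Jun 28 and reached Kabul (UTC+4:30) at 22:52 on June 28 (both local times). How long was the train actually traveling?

Departure in UTC: 09:15 − 6:00 = 03:15 on Jun 28.
Arrival in UTC: 22:52 − 4:30 = 18:22 on Jun 28.
Elapsed = 18:22 − 03:15 = 15 hours 7 minutes.

15 hours 7 minutes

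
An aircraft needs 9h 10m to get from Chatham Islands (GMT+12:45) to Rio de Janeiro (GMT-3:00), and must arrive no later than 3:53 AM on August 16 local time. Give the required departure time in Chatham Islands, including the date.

Target arrival in UTC: 3:53 AM + 3:00 = 6:53 AM on Aug 16.
Subtract 9 hours and 10 minutes → departure 9:43 PM UTC on Aug 15.
Chatham Islands is UTC+12:45: 9:43 PM + 12:45 = 10:28 AM on Aug 16.

10:28 AM on August 16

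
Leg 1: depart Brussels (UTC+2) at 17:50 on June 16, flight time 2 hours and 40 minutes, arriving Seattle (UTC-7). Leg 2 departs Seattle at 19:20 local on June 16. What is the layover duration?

7 hours 50 minutes

Convert departure to UTC: 17:50 − 2:00 = 15:50 UTC on Jun 16.
Add 2 hours and 40 minutes flight time → 18:30 UTC.
Seattle is UTC−7:00, so local arrival = 18:30 − 7:00 = 11:30 on Jun 16.
Layover = 19:20 − 11:30 = 7 hours 50 minutes.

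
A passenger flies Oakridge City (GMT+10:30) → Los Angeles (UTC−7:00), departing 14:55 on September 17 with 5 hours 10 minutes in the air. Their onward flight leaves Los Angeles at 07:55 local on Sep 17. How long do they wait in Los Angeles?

5 hours 20 minutes

Convert departure to UTC: 14:55 − 10:30 = 04:25 UTC on Sep 17.
Add 5 hours and 10 minutes flight time → 09:35 UTC.
Los Angeles is UTC−7:00, so local arrival = 09:35 − 7:00 = 02:35 on Sep 17.
Layover = 07:55 − 02:35 = 5 hours 20 minutes.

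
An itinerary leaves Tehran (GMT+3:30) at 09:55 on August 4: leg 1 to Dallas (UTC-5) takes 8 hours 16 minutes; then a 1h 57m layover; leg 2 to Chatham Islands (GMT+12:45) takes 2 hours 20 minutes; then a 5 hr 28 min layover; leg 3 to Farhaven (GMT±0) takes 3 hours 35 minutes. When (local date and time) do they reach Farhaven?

Convert departure to UTC: 09:55 − 3:30 = 06:25 UTC on Aug 4.
Add 8 hours and 16 minutes leg 1 → 14:41 UTC.
Add 1 hour and 57 minutes layover in Dallas → 16:38 UTC.
Add 2 hours and 20 minutes leg 2 → 18:58 UTC.
Add 5 hours 28 minutes layover in Chatham Islands → 00:26 UTC (Aug 5).
Add 3 hours 35 minutes leg 3 → 04:01 UTC.
Farhaven is UTC+0, so local arrival is the same: 04:01 on Aug 5.

04:01 on Aug 5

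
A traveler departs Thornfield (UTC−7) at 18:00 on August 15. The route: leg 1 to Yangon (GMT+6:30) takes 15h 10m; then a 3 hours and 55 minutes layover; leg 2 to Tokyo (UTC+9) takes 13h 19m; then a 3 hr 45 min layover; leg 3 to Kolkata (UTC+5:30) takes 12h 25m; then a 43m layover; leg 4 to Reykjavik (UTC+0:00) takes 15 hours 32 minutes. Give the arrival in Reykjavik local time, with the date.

Convert departure to UTC: 18:00 + 7:00 = 01:00 UTC on Aug 16.
Add 15 hours and 10 minutes leg 1 → 16:10 UTC.
Add 3 hours 55 minutes layover in Yangon → 20:05 UTC.
Add 13 hours 19 minutes leg 2 → 09:24 UTC (Aug 17).
Add 3 hours 45 minutes layover in Tokyo → 13:09 UTC.
Add 12 hours and 25 minutes leg 3 → 01:34 UTC (Aug 18).
Add 43 minutes layover in Kolkata → 02:17 UTC.
Add 15 hours and 32 minutes leg 4 → 17:49 UTC.
Reykjavik is UTC+0, so local arrival is the same: 17:49 on Aug 18.

17:49 on August 18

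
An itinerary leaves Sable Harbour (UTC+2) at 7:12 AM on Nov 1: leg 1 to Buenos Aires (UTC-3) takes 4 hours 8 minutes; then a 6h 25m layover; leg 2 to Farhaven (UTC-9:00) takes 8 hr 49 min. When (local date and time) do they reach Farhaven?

Convert departure to UTC: 7:12 AM − 2:00 = 5:12 AM UTC on Nov 1.
Add 4 hours and 8 minutes leg 1 → 9:20 AM UTC.
Add 6 hours and 25 minutes layover in Buenos Aires → 3:45 PM UTC.
Add 8 hours 49 minutes leg 2 → 12:34 AM UTC (Nov 2).
Farhaven is UTC−9:00, so local arrival = 12:34 AM − 9:00 = 3:34 PM on Nov 1.

3:34 PM on Nov 1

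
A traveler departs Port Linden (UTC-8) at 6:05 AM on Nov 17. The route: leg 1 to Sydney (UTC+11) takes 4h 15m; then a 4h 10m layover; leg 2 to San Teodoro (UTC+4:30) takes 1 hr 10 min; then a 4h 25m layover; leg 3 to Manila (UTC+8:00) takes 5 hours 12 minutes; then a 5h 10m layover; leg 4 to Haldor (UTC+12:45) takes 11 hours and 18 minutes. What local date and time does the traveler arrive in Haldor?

Convert departure to UTC: 6:05 AM + 8:00 = 2:05 PM UTC on Nov 17.
Add 4 hours 15 minutes leg 1 → 6:20 PM UTC.
Add 4 hours 10 minutes layover in Sydney → 10:30 PM UTC.
Add 1 hour and 10 minutes leg 2 → 11:40 PM UTC.
Add 4 hours and 25 minutes layover in San Teodoro → 4:05 AM UTC (Nov 18).
Add 5 hours 12 minutes leg 3 → 9:17 AM UTC.
Add 5 hours and 10 minutes layover in Manila → 2:27 PM UTC.
Add 11 hours 18 minutes leg 4 → 1:45 AM UTC (Nov 19).
Haldor is UTC+12:45, so local arrival = 1:45 AM + 12:45 = 2:30 PM on Nov 19.

2:30 PM on November 19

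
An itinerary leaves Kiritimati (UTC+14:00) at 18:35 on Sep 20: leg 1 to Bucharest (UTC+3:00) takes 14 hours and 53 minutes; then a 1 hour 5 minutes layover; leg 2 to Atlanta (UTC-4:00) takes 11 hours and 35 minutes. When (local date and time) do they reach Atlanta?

Convert departure to UTC: 18:35 − 14:00 = 04:35 UTC on Sep 20.
Add 14 hours 53 minutes leg 1 → 19:28 UTC.
Add 1 hour 5 minutes layover in Bucharest → 20:33 UTC.
Add 11 hours and 35 minutes leg 2 → 08:08 UTC (Sep 21).
Atlanta is UTC−4:00, so local arrival = 08:08 − 4:00 = 04:08 on Sep 21.

04:08 on September 21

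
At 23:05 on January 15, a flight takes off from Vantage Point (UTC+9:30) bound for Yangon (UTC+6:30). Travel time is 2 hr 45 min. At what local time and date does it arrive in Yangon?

22:50 on January 15

Convert departure to UTC: 23:05 − 9:30 = 13:35 UTC on Jan 15.
Add 2 hours 45 minutes travel time → 16:20 UTC.
Yangon is UTC+6:30, so local arrival = 16:20 + 6:30 = 22:50 on Jan 15.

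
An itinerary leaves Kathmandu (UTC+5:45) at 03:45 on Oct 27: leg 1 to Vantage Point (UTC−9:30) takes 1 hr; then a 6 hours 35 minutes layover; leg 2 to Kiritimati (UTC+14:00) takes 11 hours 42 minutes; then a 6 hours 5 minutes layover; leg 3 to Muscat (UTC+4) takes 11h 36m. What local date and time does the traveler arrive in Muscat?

14:58 on Oct 28

Convert departure to UTC: 03:45 − 5:45 = 22:00 UTC on Oct 26.
Add 1 hour leg 1 → 23:00 UTC.
Add 6 hours and 35 minutes layover in Vantage Point → 05:35 UTC (Oct 27).
Add 11 hours and 42 minutes leg 2 → 17:17 UTC.
Add 6 hours 5 minutes layover in Kiritimati → 23:22 UTC.
Add 11 hours and 36 minutes leg 3 → 10:58 UTC (Oct 28).
Muscat is UTC+4:00, so local arrival = 10:58 + 4:00 = 14:58 on Oct 28.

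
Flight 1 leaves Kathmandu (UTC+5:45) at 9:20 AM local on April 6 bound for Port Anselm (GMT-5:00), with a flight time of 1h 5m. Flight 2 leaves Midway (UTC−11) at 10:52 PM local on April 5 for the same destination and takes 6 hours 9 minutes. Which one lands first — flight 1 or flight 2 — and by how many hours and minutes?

Flight 1 in UTC: 9:20 AM − 5:45 = 3:35 AM on Apr 6.
+1 hour and 5 minutes → arrive 4:40 AM UTC on Apr 6.
Flight 2 in UTC: 10:52 PM + 11:00 = 9:52 AM on Apr 6.
+6 hours and 9 minutes → arrive 4:01 PM UTC on Apr 6.
Flight 1 lands earlier by 11 hours 21 minutes.

the first, by 11 hours 21 minutes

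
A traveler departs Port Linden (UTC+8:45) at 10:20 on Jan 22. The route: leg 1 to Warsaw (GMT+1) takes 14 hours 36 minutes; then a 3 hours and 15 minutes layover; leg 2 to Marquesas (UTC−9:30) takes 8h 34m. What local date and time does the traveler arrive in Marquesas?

Convert departure to UTC: 10:20 − 8:45 = 01:35 UTC on Jan 22.
Add 14 hours 36 minutes leg 1 → 16:11 UTC.
Add 3 hours 15 minutes layover in Warsaw → 19:26 UTC.
Add 8 hours and 34 minutes leg 2 → 04:00 UTC (Jan 23).
Marquesas is UTC−9:30, so local arrival = 04:00 − 9:30 = 18:30 on Jan 22.

18:30 on Jan 22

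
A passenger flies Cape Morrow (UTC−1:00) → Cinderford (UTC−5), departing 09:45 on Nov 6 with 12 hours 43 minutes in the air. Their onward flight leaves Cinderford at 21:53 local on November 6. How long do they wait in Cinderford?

Convert departure to UTC: 09:45 + 1:00 = 10:45 UTC on Nov 6.
Add 12 hours 43 minutes flight time → 23:28 UTC.
Cinderford is UTC−5:00, so local arrival = 23:28 − 5:00 = 18:28 on Nov 6.
Layover = 21:53 − 18:28 = 3 hours 25 minutes.

3 hours 25 minutes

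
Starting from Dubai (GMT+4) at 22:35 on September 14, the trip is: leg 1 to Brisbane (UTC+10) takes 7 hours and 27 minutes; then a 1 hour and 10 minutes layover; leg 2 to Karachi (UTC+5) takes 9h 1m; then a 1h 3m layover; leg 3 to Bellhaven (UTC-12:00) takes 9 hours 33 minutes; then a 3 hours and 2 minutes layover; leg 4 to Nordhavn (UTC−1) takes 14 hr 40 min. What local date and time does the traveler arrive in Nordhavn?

15:31 on Sep 16

Convert departure to UTC: 22:35 − 4:00 = 18:35 UTC on Sep 14.
Add 7 hours and 27 minutes leg 1 → 02:02 UTC (Sep 15).
Add 1 hour and 10 minutes layover in Brisbane → 03:12 UTC.
Add 9 hours 1 minute leg 2 → 12:13 UTC.
Add 1 hour and 3 minutes layover in Karachi → 13:16 UTC.
Add 9 hours and 33 minutes leg 3 → 22:49 UTC.
Add 3 hours 2 minutes layover in Bellhaven → 01:51 UTC (Sep 16).
Add 14 hours 40 minutes leg 4 → 16:31 UTC.
Nordhavn is UTC−1:00, so local arrival = 16:31 − 1:00 = 15:31 on Sep 16.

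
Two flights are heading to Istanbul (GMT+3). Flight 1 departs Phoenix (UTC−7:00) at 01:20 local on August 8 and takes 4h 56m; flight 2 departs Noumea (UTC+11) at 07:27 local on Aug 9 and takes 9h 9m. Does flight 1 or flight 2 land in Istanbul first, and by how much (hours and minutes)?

Flight 1 in UTC: 01:20 + 7:00 = 08:20 on Aug 8.
+4 hours and 56 minutes → arrive 13:16 UTC on Aug 8.
Flight 2 in UTC: 07:27 − 11:00 = 20:27 on Aug 8.
+9 hours and 9 minutes → arrive 05:36 UTC on Aug 9.
Flight 1 lands earlier by 16 hours 20 minutes.

the first, by 16 hours 20 minutes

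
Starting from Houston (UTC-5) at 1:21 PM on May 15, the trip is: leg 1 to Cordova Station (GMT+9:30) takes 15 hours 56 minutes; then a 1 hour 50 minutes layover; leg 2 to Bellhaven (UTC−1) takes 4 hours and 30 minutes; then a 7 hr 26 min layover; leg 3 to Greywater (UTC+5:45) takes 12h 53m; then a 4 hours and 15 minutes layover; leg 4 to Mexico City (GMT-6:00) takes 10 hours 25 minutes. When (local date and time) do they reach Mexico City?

9:36 PM on May 17

Convert departure to UTC: 1:21 PM + 5:00 = 6:21 PM UTC on May 15.
Add 15 hours 56 minutes leg 1 → 10:17 AM UTC (May 16).
Add 1 hour and 50 minutes layover in Cordova Station → 12:07 PM UTC.
Add 4 hours 30 minutes leg 2 → 4:37 PM UTC.
Add 7 hours and 26 minutes layover in Bellhaven → 12:03 AM UTC (May 17).
Add 12 hours and 53 minutes leg 3 → 12:56 PM UTC.
Add 4 hours 15 minutes layover in Greywater → 5:11 PM UTC.
Add 10 hours and 25 minutes leg 4 → 3:36 AM UTC (May 18).
Mexico City is UTC−6:00, so local arrival = 3:36 AM − 6:00 = 9:36 PM on May 17.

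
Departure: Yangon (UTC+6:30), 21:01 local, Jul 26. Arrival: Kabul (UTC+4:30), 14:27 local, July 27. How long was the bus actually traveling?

19 hours 26 minutes

Departure in UTC: 21:01 − 6:30 = 14:31 on Jul 26.
Arrival in UTC: 14:27 − 4:30 = 09:57 on Jul 27.
Elapsed = 09:57 − 14:31 (+1 day) = 19 hours 26 minutes.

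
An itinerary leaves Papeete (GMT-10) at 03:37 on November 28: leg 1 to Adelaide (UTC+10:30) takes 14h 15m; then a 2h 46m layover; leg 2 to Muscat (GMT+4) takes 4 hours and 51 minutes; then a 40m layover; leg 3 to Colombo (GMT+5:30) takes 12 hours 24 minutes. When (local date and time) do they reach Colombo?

Convert departure to UTC: 03:37 + 10:00 = 13:37 UTC on Nov 28.
Add 14 hours 15 minutes leg 1 → 03:52 UTC (Nov 29).
Add 2 hours 46 minutes layover in Adelaide → 06:38 UTC.
Add 4 hours 51 minutes leg 2 → 11:29 UTC.
Add 40 minutes layover in Muscat → 12:09 UTC.
Add 12 hours and 24 minutes leg 3 → 00:33 UTC (Nov 30).
Colombo is UTC+5:30, so local arrival = 00:33 + 5:30 = 06:03 on Nov 30.

06:03 on November 30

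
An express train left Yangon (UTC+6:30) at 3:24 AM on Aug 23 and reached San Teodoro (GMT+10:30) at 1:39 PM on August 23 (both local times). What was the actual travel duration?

San Teodoro is 4:00 ahead of Yangon.
Clock-face elapsed time (ignoring zones) is 10 hours 15 minutes.
Actual elapsed = 10 hours 15 minutes − 4:00 = 6 hours 15 minutes.

6 hours 15 minutes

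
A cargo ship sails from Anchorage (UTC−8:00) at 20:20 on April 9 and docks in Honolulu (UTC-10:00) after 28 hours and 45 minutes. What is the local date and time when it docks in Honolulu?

Convert departure to UTC: 20:20 + 8:00 = 04:20 UTC on Apr 10.
Add 28 hours and 45 minutes travel time → 09:05 UTC (Apr 11).
Honolulu is UTC−10:00, so local arrival = 09:05 − 10:00 = 23:05 on Apr 10.

23:05 on Apr 10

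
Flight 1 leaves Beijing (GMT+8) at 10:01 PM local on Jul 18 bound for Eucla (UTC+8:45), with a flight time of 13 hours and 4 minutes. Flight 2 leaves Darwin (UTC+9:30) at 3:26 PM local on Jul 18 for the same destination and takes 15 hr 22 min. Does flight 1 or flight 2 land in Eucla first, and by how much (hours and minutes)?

Flight 1 in UTC: 10:01 PM − 8:00 = 2:01 PM on Jul 18.
+13 hours 4 minutes → arrive 3:05 AM UTC on Jul 19.
Flight 2 in UTC: 3:26 PM − 9:30 = 5:56 AM on Jul 18.
+15 hours and 22 minutes → arrive 9:18 PM UTC on Jul 18.
Flight 2 lands earlier by 5 hours 47 minutes.

the second, by 5 hours 47 minutes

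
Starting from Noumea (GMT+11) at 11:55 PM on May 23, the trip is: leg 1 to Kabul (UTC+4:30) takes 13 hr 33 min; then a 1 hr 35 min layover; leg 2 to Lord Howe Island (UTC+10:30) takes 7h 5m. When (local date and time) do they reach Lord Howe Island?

Convert departure to UTC: 11:55 PM − 11:00 = 12:55 PM UTC on May 23.
Add 13 hours and 33 minutes leg 1 → 2:28 AM UTC (May 24).
Add 1 hour and 35 minutes layover in Kabul → 4:03 AM UTC.
Add 7 hours 5 minutes leg 2 → 11:08 AM UTC.
Lord Howe Island is UTC+10:30, so local arrival = 11:08 AM + 10:30 = 9:38 PM on May 24.

9:38 PM on May 24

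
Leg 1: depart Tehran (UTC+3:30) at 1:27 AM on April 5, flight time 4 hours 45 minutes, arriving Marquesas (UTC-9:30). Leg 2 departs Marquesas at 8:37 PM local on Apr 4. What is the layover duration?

Convert departure to UTC: 1:27 AM − 3:30 = 9:57 PM UTC on Apr 4.
Add 4 hours 45 minutes flight time → 2:42 AM UTC (Apr 5).
Marquesas is UTC−9:30, so local arrival = 2:42 AM − 9:30 = 5:12 PM on Apr 4.
Layover = 8:37 PM − 5:12 PM = 3 hours 25 minutes.

3 hours 25 minutes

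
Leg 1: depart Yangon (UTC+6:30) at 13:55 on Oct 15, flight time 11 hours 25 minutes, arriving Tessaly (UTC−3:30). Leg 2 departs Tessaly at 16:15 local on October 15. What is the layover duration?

Convert departure to UTC: 13:55 − 6:30 = 07:25 UTC on Oct 15.
Add 11 hours 25 minutes flight time → 18:50 UTC.
Tessaly is UTC−3:30, so local arrival = 18:50 − 3:30 = 15:20 on Oct 15.
Layover = 16:15 − 15:20 = 55 minutes.

55 minutes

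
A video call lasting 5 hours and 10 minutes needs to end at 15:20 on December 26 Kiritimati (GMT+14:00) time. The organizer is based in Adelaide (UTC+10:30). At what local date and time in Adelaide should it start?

06:40 on December 26

Target end time in UTC: 15:20 − 14:00 = 01:20 on Dec 26.
Subtract 5 hours and 10 minutes → start 20:10 UTC on Dec 25.
Adelaide is UTC+10:30: 20:10 + 10:30 = 06:40 on Dec 26.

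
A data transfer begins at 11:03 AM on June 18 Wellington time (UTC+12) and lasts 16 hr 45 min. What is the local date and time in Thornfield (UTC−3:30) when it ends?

Convert start to UTC: 11:03 AM − 12:00 = 11:03 PM UTC on Jun 17.
Add 16 hours and 45 minutes duration → 3:48 PM UTC (Jun 18).
Thornfield is UTC−3:30, so local end time = 3:48 PM − 3:30 = 12:18 PM on Jun 18.

12:18 PM on Jun 18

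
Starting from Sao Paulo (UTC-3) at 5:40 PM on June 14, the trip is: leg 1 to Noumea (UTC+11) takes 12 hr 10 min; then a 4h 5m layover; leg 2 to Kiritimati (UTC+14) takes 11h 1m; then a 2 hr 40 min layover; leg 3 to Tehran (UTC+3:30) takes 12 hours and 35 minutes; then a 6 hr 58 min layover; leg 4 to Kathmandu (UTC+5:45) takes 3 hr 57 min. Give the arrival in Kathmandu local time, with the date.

7:51 AM on June 17

Convert departure to UTC: 5:40 PM + 3:00 = 8:40 PM UTC on Jun 14.
Add 12 hours 10 minutes leg 1 → 8:50 AM UTC (Jun 15).
Add 4 hours 5 minutes layover in Noumea → 12:55 PM UTC.
Add 11 hours and 1 minute leg 2 → 11:56 PM UTC.
Add 2 hours and 40 minutes layover in Kiritimati → 2:36 AM UTC (Jun 16).
Add 12 hours and 35 minutes leg 3 → 3:11 PM UTC.
Add 6 hours 58 minutes layover in Tehran → 10:09 PM UTC.
Add 3 hours and 57 minutes leg 4 → 2:06 AM UTC (Jun 17).
Kathmandu is UTC+5:45, so local arrival = 2:06 AM + 5:45 = 7:51 AM on Jun 17.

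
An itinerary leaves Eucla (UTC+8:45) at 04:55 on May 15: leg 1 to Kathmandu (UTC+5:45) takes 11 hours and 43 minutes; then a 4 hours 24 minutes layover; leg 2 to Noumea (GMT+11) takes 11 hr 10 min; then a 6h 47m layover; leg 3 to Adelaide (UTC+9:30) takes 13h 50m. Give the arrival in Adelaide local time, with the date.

05:34 on May 17

Convert departure to UTC: 04:55 − 8:45 = 20:10 UTC on May 14.
Add 11 hours and 43 minutes leg 1 → 07:53 UTC (May 15).
Add 4 hours 24 minutes layover in Kathmandu → 12:17 UTC.
Add 11 hours and 10 minutes leg 2 → 23:27 UTC.
Add 6 hours 47 minutes layover in Noumea → 06:14 UTC (May 16).
Add 13 hours 50 minutes leg 3 → 20:04 UTC.
Adelaide is UTC+9:30, so local arrival = 20:04 + 9:30 = 05:34 on May 17.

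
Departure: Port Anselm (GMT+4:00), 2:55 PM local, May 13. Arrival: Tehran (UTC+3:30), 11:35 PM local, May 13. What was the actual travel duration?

Departure in UTC: 2:55 PM − 4:00 = 10:55 AM on May 13.
Arrival in UTC: 11:35 PM − 3:30 = 8:05 PM on May 13.
Elapsed = 8:05 PM − 10:55 AM = 9 hours 10 minutes.

9 hours 10 minutes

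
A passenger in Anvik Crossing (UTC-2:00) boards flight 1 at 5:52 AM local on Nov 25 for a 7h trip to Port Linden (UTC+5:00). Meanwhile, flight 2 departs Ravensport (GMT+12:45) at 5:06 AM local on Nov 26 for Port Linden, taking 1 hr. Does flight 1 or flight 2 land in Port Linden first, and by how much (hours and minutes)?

Flight 1 in UTC: 5:52 AM + 2:00 = 7:52 AM on Nov 25.
+7 hours → arrive 2:52 PM UTC on Nov 25.
Flight 2 in UTC: 5:06 AM − 12:45 = 4:21 PM on Nov 25.
+1 hour → arrive 5:21 PM UTC on Nov 25.
Flight 1 lands earlier by 2 hours 29 minutes.

the first, by 2 hours 29 minutes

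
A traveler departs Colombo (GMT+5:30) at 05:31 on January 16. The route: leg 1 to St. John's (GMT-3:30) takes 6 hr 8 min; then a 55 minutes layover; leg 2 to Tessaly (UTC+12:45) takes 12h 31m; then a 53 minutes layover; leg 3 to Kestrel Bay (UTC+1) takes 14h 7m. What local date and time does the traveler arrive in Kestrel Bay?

Convert departure to UTC: 05:31 − 5:30 = 00:01 UTC on Jan 16.
Add 6 hours 8 minutes leg 1 → 06:09 UTC.
Add 55 minutes layover in St. John's → 07:04 UTC.
Add 12 hours and 31 minutes leg 2 → 19:35 UTC.
Add 53 minutes layover in Tessaly → 20:28 UTC.
Add 14 hours 7 minutes leg 3 → 10:35 UTC (Jan 17).
Kestrel Bay is UTC+1:00, so local arrival = 10:35 + 1:00 = 11:35 on Jan 17.

11:35 on January 17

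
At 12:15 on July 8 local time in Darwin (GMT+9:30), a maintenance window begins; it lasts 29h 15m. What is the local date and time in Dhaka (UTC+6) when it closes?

14:00 on July 9

Dhaka is 3:30 behind Darwin.
After 29 hours and 15 minutes it is 17:30 (Jul 9) in Darwin.
Shift by the zone difference: 17:30 − 3:30 = 14:00 on Jul 9 in Dhaka.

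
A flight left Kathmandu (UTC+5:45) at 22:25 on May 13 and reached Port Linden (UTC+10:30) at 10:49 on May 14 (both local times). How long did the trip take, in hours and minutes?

7 hours 39 minutes

Port Linden is 4:45 ahead of Kathmandu.
Clock-face elapsed time (ignoring zones) is 12 hours 24 minutes.
Actual elapsed = 12 hours 24 minutes − 4:45 = 7 hours 39 minutes.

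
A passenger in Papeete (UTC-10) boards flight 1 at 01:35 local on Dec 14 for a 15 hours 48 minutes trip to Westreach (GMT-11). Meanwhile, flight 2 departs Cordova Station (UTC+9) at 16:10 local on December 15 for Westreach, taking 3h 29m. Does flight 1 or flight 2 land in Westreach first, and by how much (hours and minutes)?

the first, by 7 hours 16 minutes

Flight 1 in UTC: 01:35 + 10:00 = 11:35 on Dec 14.
+15 hours and 48 minutes → arrive 03:23 UTC on Dec 15.
Flight 2 in UTC: 16:10 − 9:00 = 07:10 on Dec 15.
+3 hours 29 minutes → arrive 10:39 UTC on Dec 15.
Flight 1 lands earlier by 7 hours 16 minutes.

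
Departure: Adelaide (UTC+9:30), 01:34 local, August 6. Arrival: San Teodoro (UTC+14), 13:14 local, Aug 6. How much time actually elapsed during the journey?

7 hours 10 minutes

Departure in UTC: 01:34 − 9:30 = 16:04 on Aug 5.
Arrival in UTC: 13:14 − 14:00 = 23:14 on Aug 5.
Elapsed = 23:14 − 16:04 = 7 hours 10 minutes.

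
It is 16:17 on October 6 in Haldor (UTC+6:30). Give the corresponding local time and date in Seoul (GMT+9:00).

In UTC: 16:17 − 6:30 = 09:47 on Oct 6.
Seoul is UTC+9:00: 09:47 + 9:00 = 18:47 on Oct 6.

18:47 on October 6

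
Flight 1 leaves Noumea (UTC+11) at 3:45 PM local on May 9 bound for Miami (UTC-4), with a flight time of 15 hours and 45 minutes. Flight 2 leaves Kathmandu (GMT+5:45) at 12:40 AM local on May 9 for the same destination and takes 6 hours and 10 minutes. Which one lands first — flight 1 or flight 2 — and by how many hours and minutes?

the second, by 19 hours 25 minutes

Flight 1 in UTC: 3:45 PM − 11:00 = 4:45 AM on May 9.
+15 hours 45 minutes → arrive 8:30 PM UTC on May 9.
Flight 2 in UTC: 12:40 AM − 5:45 = 6:55 PM on May 8.
+6 hours 10 minutes → arrive 1:05 AM UTC on May 9.
Flight 2 lands earlier by 19 hours 25 minutes.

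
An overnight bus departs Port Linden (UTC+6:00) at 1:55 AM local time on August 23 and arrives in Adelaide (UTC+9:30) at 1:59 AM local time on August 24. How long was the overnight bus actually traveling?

Departure in UTC: 1:55 AM − 6:00 = 7:55 PM on Aug 22.
Arrival in UTC: 1:59 AM − 9:30 = 4:29 PM on Aug 23.
Elapsed = 4:29 PM − 7:55 PM (+1 day) = 20 hours 34 minutes.

20 hours 34 minutes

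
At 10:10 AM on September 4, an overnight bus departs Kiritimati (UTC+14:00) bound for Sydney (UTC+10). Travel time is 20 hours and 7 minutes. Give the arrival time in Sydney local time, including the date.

Convert departure to UTC: 10:10 AM − 14:00 = 8:10 PM UTC on Sep 3.
Add 20 hours and 7 minutes travel time → 4:17 PM UTC (Sep 4).
Sydney is UTC+10:00, so local arrival = 4:17 PM + 10:00 = 2:17 AM on Sep 5.

2:17 AM on September 5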